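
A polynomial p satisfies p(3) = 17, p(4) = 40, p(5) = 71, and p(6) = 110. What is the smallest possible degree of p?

2

Forward differences of the values at x = 3, 4, 5, 6:
  p  : 17  40  71  110
  Δ  : 23  31  39
  Δ^2: 8  8
  Δ^3: 0
The second differences are constant (8) and nonzero, while all higher differences vanish, so the minimal degree is 2.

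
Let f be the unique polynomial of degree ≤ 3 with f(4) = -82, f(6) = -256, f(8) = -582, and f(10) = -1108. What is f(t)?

f(t) = -t^3 - t^2 - t + 2

Write f(t) = at^3 + bt^2 + ct + d. Substituting each data point gives a linear system:
  64a + 16b + 4c + d = -82
  216a + 36b + 6c + d = -256
  512a + 64b + 8c + d = -582
  1000a + 100b + 10c + d = -1108
Solving the system yields a = -1, b = -1, c = -1, d = 2.
So f(t) = -t^3 - t^2 - t + 2.
Check: f(8) = -582. ✓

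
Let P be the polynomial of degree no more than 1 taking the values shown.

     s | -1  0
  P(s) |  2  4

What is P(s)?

P(s) = 2s + 4

Using the Lagrange interpolation formula with nodes -1, 0:
  L_0(s) = s / -1
  L_1(s) = (s + 1) / 1
Then P(s) = 2·L_0(s) + 4·L_1(s).
Expanding and collecting terms gives P(s) = 2s + 4.
Check: P(-1) = 2. ✓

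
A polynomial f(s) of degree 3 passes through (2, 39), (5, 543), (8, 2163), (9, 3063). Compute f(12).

7179

Write f(s) = as^3 + bs^2 + cs + d. Substituting each data point gives a linear system:
  8a + 4b + 2c + d = 39
  125a + 25b + 5c + d = 543
  512a + 64b + 8c + d = 2163
  729a + 81b + 9c + d = 3063
Solving the system yields a = 4, b = 2, c = -2, d = 3.
So f(s) = 4s^3 + 2s^2 - 2s + 3.
Then f(12) = 7179.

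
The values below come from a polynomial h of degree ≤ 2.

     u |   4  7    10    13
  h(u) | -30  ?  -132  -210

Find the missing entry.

On equispaced nodes a degree-2 polynomial has vanishing third forward difference, so
  - h(4) + 3·h(7) - 3·h(10) + h(13) = 0.
Substituting the known values and solving for h(7):
  3·h(7) = -216
  h(7) = -72.

-72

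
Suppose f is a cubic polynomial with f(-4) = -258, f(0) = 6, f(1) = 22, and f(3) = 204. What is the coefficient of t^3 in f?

Write f(t) = at^3 + bt^2 + ct + d. Substituting each data point gives a linear system:
  -64a + 16b - 4c + d = -258
  d = 6
  a + b + c + d = 22
  27a + 9b + 3c + d = 204
Solving the system yields a = 5, b = 5, c = 6, d = 6.
So f(t) = 5t³ + 5t² + 6t + 6.
The leading coefficient is 5.

5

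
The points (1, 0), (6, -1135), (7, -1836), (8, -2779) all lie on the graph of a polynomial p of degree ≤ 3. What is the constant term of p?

5

Write p(t) = at^3 + bt^2 + ct + d. Substituting each data point gives a linear system:
  a + b + c + d = 0
  216a + 36b + 6c + d = -1135
  343a + 49b + 7c + d = -1836
  512a + 64b + 8c + d = -2779
Solving the system yields a = -6, b = 5, c = -4, d = 5.
So p(t) = -6t^3 + 5t^2 - 4t + 5.
The constant term is 5.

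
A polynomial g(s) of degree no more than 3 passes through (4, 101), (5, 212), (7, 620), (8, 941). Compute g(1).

-4

Write g(s) = as^3 + bs^2 + cs + d. Substituting each data point gives a linear system:
  64a + 16b + 4c + d = 101
  125a + 25b + 5c + d = 212
  343a + 49b + 7c + d = 620
  512a + 64b + 8c + d = 941
Solving the system yields a = 2, b = -1, c = -2, d = -3.
So g(s) = 2s^3 - s^2 - 2s - 3.
Then g(1) = -4.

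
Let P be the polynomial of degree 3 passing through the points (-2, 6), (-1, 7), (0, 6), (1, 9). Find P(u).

Write P(u) = au^3 + bu^2 + cu + d. Substituting each data point gives a linear system:
  -8a + 4b - 2c + d = 6
  -a + b - c + d = 7
  d = 6
  a + b + c + d = 9
Solving the system yields a = 1, b = 2, c = 0, d = 6.
So P(u) = u^3 + 2u^2 + 6.
Check: P(-2) = 6. ✓

P(u) = u^3 + 2u^2 + 6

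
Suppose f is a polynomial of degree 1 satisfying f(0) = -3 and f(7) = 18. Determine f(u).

f(u) = 3u - 3

Write f(u) = au + b. Substituting each data point gives a linear system:
  b = -3
  7a + b = 18
Solving the system yields a = 3, b = -3.
So f(u) = 3u - 3.
Check: f(7) = 18. ✓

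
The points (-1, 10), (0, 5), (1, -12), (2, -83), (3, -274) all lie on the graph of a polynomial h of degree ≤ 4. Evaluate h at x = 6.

-2587

Forward differences of the values at x = -1, 0, 1, 2, 3:
  h  : 10  5  -12  -83  -274
  Δ  : -5  -17  -71  -191
  Δ^2: -12  -54  -120
  Δ^3: -42  -66
  Δ^4: -24
The fourth differences are constant, confirming degree 4.
Interpolating (Newton forward form) and evaluating at x = 6 gives h(6) = -2587.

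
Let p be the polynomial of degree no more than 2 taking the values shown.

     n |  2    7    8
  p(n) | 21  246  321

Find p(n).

p(n) = 5n^2 + 1

Write p(n) = an^2 + bn + c. Substituting each data point gives a linear system:
  4a + 2b + c = 21
  49a + 7b + c = 246
  64a + 8b + c = 321
Solving the system yields a = 5, b = 0, c = 1.
So p(n) = 5n^2 + 1.
Check: p(7) = 246. ✓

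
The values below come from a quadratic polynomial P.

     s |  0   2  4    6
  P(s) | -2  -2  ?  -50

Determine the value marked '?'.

On equispaced nodes a degree-2 polynomial has vanishing third forward difference, so
  - P(0) + 3·P(2) - 3·P(4) + P(6) = 0.
Substituting the known values and solving for P(4):
  -3·P(4) = 54
  P(4) = -18.

-18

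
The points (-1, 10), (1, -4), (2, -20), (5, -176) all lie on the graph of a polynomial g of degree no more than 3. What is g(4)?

-100

Write g(n) = an^3 + bn^2 + cn + d. Substituting each data point gives a linear system:
  -a + b - c + d = 10
  a + b + c + d = -4
  8a + 4b + 2c + d = -20
  125a + 25b + 5c + d = -176
Solving the system yields a = -1, b = -1, c = -6, d = 4.
So g(n) = -n³ - n² - 6n + 4.
Then g(4) = -100.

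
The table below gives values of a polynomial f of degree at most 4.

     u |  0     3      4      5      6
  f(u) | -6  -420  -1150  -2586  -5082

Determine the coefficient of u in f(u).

-6

Write f(u) = au^4 + bu^3 + cu^2 + du + e. Substituting each data point gives a linear system:
  e = -6
  81a + 27b + 9c + 3d + e = -420
  256a + 64b + 16c + 4d + e = -1150
  625a + 125b + 25c + 5d + e = -2586
  1296a + 216b + 36c + 6d + e = -5082
Solving the system yields a = -3, b = -5, c = -2, d = -6, e = -6.
So f(u) = -3u⁴ - 5u³ - 2u² - 6u - 6.
The coefficient of u is -6.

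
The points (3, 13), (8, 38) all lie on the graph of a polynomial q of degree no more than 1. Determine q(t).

Using the Lagrange interpolation formula with nodes 3, 8:
  L_0(t) = (t - 8) / -5
  L_1(t) = (t - 3) / 5
Then q(t) = 13·L_0(t) + 38·L_1(t).
Expanding and collecting terms gives q(t) = 5t - 2.
Check: q(3) = 13. ✓

q(t) = 5t - 2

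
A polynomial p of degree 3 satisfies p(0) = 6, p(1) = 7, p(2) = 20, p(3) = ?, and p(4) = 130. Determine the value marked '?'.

57

On equispaced nodes a degree-3 polynomial has vanishing fourth forward difference, so
  p(0) - 4·p(1) + 6·p(2) - 4·p(3) + p(4) = 0.
Substituting the known values and solving for p(3):
  -4·p(3) = -228
  p(3) = 57.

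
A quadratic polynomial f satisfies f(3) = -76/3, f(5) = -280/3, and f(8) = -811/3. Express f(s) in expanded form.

Write f(s) = as^2 + bs + c. Substituting each data point gives a linear system:
  9a + 3b + c = -76/3
  25a + 5b + c = -280/3
  64a + 8b + c = -811/3
Solving the system yields a = -5, b = 6, c = 5/3.
So f(s) = -5s^2 + 6s + 5/3.
Check: f(5) = -280/3. ✓

f(s) = -5s^2 + 6s + 5/3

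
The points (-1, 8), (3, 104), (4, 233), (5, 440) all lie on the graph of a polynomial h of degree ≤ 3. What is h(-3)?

Using the Lagrange interpolation formula with nodes -1, 3, 4, 5:
  L_0(n) = (n - 3)(n - 4)(n - 5) / -120
  L_1(n) = (n + 1)(n - 4)(n - 5) / 8
  L_2(n) = (n + 1)(n - 3)(n - 5) / -5
  L_3(n) = (n + 1)(n - 3)(n - 4) / 12
Then h(n) = 8·L_0(n) + 104·L_1(n) + 233·L_2(n) + 440·L_3(n).
Expanding and collecting terms gives h(n) = 3n³ + 3n² - 3n + 5.
Evaluating at n = -3: h(-3) = -40.

-40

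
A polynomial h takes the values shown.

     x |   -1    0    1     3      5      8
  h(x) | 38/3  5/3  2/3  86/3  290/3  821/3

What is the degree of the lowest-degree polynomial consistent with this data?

Divided differences on the nodes -1, 0, 1, 3, 5, 8:
  order 0: 38/3  5/3  2/3  86/3  290/3  821/3
  order 1: -11  -1  14  34  59
  order 2: 5  5  5  5
  order 3: 0  0  0
  order 4: 0  0
  order 5: 0
The order-2 divided differences are all 5 (nonzero) and every higher order vanishes, so the data lies on a polynomial of degree exactly 2.

2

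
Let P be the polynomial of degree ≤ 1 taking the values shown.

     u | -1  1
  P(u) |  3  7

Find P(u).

P(u) = 2u + 5

Write P(u) = au + b. Substituting each data point gives a linear system:
  -a + b = 3
  a + b = 7
Solving the system yields a = 2, b = 5.
So P(u) = 2u + 5.
Check: P(1) = 7. ✓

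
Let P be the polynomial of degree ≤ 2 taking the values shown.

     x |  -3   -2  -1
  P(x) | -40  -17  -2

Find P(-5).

Write P(x) = ax^2 + bx + c. Substituting each data point gives a linear system:
  9a - 3b + c = -40
  4a - 2b + c = -17
  a - b + c = -2
Solving the system yields a = -4, b = 3, c = 5.
So P(x) = -4x^2 + 3x + 5.
Then P(-5) = -110.

-110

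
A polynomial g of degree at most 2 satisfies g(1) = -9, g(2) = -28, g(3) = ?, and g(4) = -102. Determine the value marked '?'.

-59

The 3 known points determine the degree-2 polynomial uniquely.
Write g(u) = au^2 + bu + c. Substituting each data point gives a linear system:
  a + b + c = -9
  4a + 2b + c = -28
  16a + 4b + c = -102
Solving the system yields a = -6, b = -1, c = -2.
So g(u) = -6u² - u - 2.
Then g(3) = -59.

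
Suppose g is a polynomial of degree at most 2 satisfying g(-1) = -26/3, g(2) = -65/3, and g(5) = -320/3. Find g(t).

g(t) = -4t^2 - (1/3)t - 5

Write g(t) = at^2 + bt + c. Substituting each data point gives a linear system:
  a - b + c = -26/3
  4a + 2b + c = -65/3
  25a + 5b + c = -320/3
Solving the system yields a = -4, b = -1/3, c = -5.
So g(t) = -4t^2 - (1/3)t - 5.
Check: g(-1) = -26/3. ✓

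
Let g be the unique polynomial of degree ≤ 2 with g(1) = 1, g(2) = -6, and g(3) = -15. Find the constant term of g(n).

6

Write g(n) = an^2 + bn + c. Substituting each data point gives a linear system:
  a + b + c = 1
  4a + 2b + c = -6
  9a + 3b + c = -15
Solving the system yields a = -1, b = -4, c = 6.
So g(n) = -n^2 - 4n + 6.
The constant term is 6.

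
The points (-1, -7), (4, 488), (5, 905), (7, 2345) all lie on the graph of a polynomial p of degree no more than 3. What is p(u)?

Using the Lagrange interpolation formula with nodes -1, 4, 5, 7:
  L_0(u) = (u - 4)(u - 5)(u - 7) / -240
  L_1(u) = (u + 1)(u - 5)(u - 7) / 15
  L_2(u) = (u + 1)(u - 4)(u - 7) / -12
  L_3(u) = (u + 1)(u - 4)(u - 5) / 48
Then p(u) = -7·L_0(u) + 488·L_1(u) + 905·L_2(u) + 2345·L_3(u).
Expanding and collecting terms gives p(u) = 6u^3 + 5u^2 + 6u.
Check: p(4) = 488. ✓

p(u) = 6u^3 + 5u^2 + 6u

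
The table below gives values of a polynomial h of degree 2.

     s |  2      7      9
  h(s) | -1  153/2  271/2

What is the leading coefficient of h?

2

Write h(s) = as^2 + bs + c. Substituting each data point gives a linear system:
  4a + 2b + c = -1
  49a + 7b + c = 153/2
  81a + 9b + c = 271/2
Solving the system yields a = 2, b = -5/2, c = -4.
So h(s) = 2s² - (5/2)s - 4.
The leading coefficient is 2.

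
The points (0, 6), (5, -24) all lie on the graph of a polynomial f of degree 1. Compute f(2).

-6

Using the Lagrange interpolation formula with nodes 0, 5:
  L_0(t) = (t - 5) / -5
  L_1(t) = t / 5
Then f(t) = 6·L_0(t) - 24·L_1(t).
Expanding and collecting terms gives f(t) = -6t + 6.
Evaluating at t = 2: f(2) = -6.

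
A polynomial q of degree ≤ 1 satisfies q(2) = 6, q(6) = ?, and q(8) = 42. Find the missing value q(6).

30

The 2 known points determine the degree-1 polynomial uniquely.
Write q(t) = at + b. Substituting each data point gives a linear system:
  2a + b = 6
  8a + b = 42
Solving the system yields a = 6, b = -6.
So q(t) = 6t - 6.
Then q(6) = 30.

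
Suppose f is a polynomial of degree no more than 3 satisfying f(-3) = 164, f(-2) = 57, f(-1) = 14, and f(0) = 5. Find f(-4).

365

Write f(t) = at^3 + bt^2 + ct + d. Substituting each data point gives a linear system:
  -27a + 9b - 3c + d = 164
  -8a + 4b - 2c + d = 57
  -a + b - c + d = 14
  d = 5
Solving the system yields a = -5, b = 2, c = -2, d = 5.
So f(t) = -5t³ + 2t² - 2t + 5.
Then f(-4) = 365.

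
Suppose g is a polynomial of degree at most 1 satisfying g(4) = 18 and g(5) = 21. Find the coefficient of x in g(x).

3

Write g(x) = ax + b. Substituting each data point gives a linear system:
  4a + b = 18
  5a + b = 21
Solving the system yields a = 3, b = 6.
So g(x) = 3x + 6.
The leading coefficient is 3.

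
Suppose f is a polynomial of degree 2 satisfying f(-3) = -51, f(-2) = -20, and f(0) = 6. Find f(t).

Using the Lagrange interpolation formula with nodes -3, -2, 0:
  L_0(t) = (t + 2)t / 3
  L_1(t) = (t + 3)t / -2
  L_2(t) = (t + 3)(t + 2) / 6
Then f(t) = -51·L_0(t) - 20·L_1(t) + 6·L_2(t).
Expanding and collecting terms gives f(t) = -6t² + t + 6.
Check: f(-2) = -20. ✓

f(t) = -6t^2 + t + 6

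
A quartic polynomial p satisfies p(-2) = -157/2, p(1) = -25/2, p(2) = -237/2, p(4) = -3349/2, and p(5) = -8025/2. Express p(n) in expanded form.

p(n) = -6n^4 - 2n^3 - 2n - 5/2

Write p(n) = an^4 + bn^3 + cn^2 + dn + e. Substituting each data point gives a linear system:
  16a - 8b + 4c - 2d + e = -157/2
  a + b + c + d + e = -25/2
  16a + 8b + 4c + 2d + e = -237/2
  256a + 64b + 16c + 4d + e = -3349/2
  625a + 125b + 25c + 5d + e = -8025/2
Solving the system yields a = -6, b = -2, c = 0, d = -2, e = -5/2.
So p(n) = -6n^4 - 2n^3 - 2n - 5/2.
Check: p(-2) = -157/2. ✓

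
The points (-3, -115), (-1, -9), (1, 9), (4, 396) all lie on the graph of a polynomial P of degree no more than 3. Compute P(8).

2844

Write P(s) = as^3 + bs^2 + cs + d. Substituting each data point gives a linear system:
  -27a + 9b - 3c + d = -115
  -a + b - c + d = -9
  a + b + c + d = 9
  64a + 16b + 4c + d = 396
Solving the system yields a = 5, b = 4, c = 4, d = -4.
So P(s) = 5s³ + 4s² + 4s - 4.
Then P(8) = 2844.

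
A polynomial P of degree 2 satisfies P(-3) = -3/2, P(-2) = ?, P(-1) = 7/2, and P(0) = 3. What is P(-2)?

2

On equispaced nodes a degree-2 polynomial has vanishing third forward difference, so
  - P(-3) + 3·P(-2) - 3·P(-1) + P(0) = 0.
Substituting the known values and solving for P(-2):
  3·P(-2) = 6
  P(-2) = 2.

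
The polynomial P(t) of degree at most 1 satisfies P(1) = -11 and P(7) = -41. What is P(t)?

Using the Lagrange interpolation formula with nodes 1, 7:
  L_0(t) = (t - 7) / -6
  L_1(t) = (t - 1) / 6
Then P(t) = -11·L_0(t) - 41·L_1(t).
Expanding and collecting terms gives P(t) = -5t - 6.
Check: P(1) = -11. ✓

P(t) = -5t - 6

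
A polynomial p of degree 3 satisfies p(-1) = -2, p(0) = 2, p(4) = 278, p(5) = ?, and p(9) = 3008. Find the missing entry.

The 4 known points determine the degree-3 polynomial uniquely.
Write p(u) = au^3 + bu^2 + cu + d. Substituting each data point gives a linear system:
  -a + b - c + d = -2
  d = 2
  64a + 16b + 4c + d = 278
  729a + 81b + 9c + d = 3008
Solving the system yields a = 4, b = 1, c = 1, d = 2.
So p(u) = 4u³ + u² + u + 2.
Then p(5) = 532.

532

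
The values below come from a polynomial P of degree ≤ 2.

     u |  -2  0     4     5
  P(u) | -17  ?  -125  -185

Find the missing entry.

The 3 known points determine the degree-2 polynomial uniquely.
Write P(u) = au^2 + bu + c. Substituting each data point gives a linear system:
  4a - 2b + c = -17
  16a + 4b + c = -125
  25a + 5b + c = -185
Solving the system yields a = -6, b = -6, c = -5.
So P(u) = -6u^2 - 6u - 5.
Then P(0) = -5.

-5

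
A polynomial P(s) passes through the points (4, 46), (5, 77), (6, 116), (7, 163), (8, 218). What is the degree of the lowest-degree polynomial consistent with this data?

Forward differences of the values at s = 4, 5, 6, 7, 8:
  P  : 46  77  116  163  218
  Δ  : 31  39  47  55
  Δ^2: 8  8  8
  Δ^3: 0  0
  Δ^4: 0
The second differences are constant (8) and nonzero, while all higher differences vanish, so the minimal degree is 2.

2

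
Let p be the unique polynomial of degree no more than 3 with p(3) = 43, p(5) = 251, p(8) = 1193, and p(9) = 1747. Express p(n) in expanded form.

p(n) = 3n^3 - 6n^2 + 5n + 1

Write p(n) = an^3 + bn^2 + cn + d. Substituting each data point gives a linear system:
  27a + 9b + 3c + d = 43
  125a + 25b + 5c + d = 251
  512a + 64b + 8c + d = 1193
  729a + 81b + 9c + d = 1747
Solving the system yields a = 3, b = -6, c = 5, d = 1.
So p(n) = 3n^3 - 6n^2 + 5n + 1.
Check: p(8) = 1193. ✓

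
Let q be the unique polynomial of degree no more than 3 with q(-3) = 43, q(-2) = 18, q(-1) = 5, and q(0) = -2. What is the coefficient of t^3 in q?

-1

Write q(t) = at^3 + bt^2 + ct + d. Substituting each data point gives a linear system:
  -27a + 9b - 3c + d = 43
  -8a + 4b - 2c + d = 18
  -a + b - c + d = 5
  d = -2
Solving the system yields a = -1, b = 0, c = -6, d = -2.
So q(t) = -t³ - 6t - 2.
The leading coefficient is -1.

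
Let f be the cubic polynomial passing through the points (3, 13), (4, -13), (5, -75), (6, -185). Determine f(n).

f(n) = -2n^3 + 6n^2 + 6n - 5

Write f(n) = an^3 + bn^2 + cn + d. Substituting each data point gives a linear system:
  27a + 9b + 3c + d = 13
  64a + 16b + 4c + d = -13
  125a + 25b + 5c + d = -75
  216a + 36b + 6c + d = -185
Solving the system yields a = -2, b = 6, c = 6, d = -5.
So f(n) = -2n^3 + 6n^2 + 6n - 5.
Check: f(6) = -185. ✓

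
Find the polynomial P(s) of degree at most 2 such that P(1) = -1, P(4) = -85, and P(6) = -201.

Write P(s) = as^2 + bs + c. Substituting each data point gives a linear system:
  a + b + c = -1
  16a + 4b + c = -85
  36a + 6b + c = -201
Solving the system yields a = -6, b = 2, c = 3.
So P(s) = -6s^2 + 2s + 3.
Check: P(4) = -85. ✓

P(s) = -6s^2 + 2s + 3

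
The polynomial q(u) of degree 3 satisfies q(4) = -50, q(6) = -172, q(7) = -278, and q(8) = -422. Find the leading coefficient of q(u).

Write q(u) = au^3 + bu^2 + cu + d. Substituting each data point gives a linear system:
  64a + 16b + 4c + d = -50
  216a + 36b + 6c + d = -172
  343a + 49b + 7c + d = -278
  512a + 64b + 8c + d = -422
Solving the system yields a = -1, b = 2, c = -5, d = 2.
So q(u) = -u^3 + 2u^2 - 5u + 2.
The leading coefficient is -1.

-1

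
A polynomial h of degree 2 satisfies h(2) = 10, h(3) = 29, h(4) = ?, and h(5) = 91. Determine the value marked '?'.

56

On equispaced nodes a degree-2 polynomial has vanishing third forward difference, so
  - h(2) + 3·h(3) - 3·h(4) + h(5) = 0.
Substituting the known values and solving for h(4):
  -3·h(4) = -168
  h(4) = 56.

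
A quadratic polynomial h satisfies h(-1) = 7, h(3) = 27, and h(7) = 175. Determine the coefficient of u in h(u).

-3

Write h(u) = au^2 + bu + c. Substituting each data point gives a linear system:
  a - b + c = 7
  9a + 3b + c = 27
  49a + 7b + c = 175
Solving the system yields a = 4, b = -3, c = 0.
So h(u) = 4u^2 - 3u.
The coefficient of u is -3.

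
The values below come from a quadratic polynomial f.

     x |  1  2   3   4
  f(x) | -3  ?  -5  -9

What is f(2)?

The 3 known points determine the degree-2 polynomial uniquely.
Write f(x) = ax^2 + bx + c. Substituting each data point gives a linear system:
  a + b + c = -3
  9a + 3b + c = -5
  16a + 4b + c = -9
Solving the system yields a = -1, b = 3, c = -5.
So f(x) = -x^2 + 3x - 5.
Then f(2) = -3.

-3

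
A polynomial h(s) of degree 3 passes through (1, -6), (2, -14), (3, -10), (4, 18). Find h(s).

h(s) = 2s^3 - 6s^2 - 4s + 2

Using the Lagrange interpolation formula with nodes 1, 2, 3, 4:
  L_0(s) = (s - 2)(s - 3)(s - 4) / -6
  L_1(s) = (s - 1)(s - 3)(s - 4) / 2
  L_2(s) = (s - 1)(s - 2)(s - 4) / -2
  L_3(s) = (s - 1)(s - 2)(s - 3) / 6
Then h(s) = -6·L_0(s) - 14·L_1(s) - 10·L_2(s) + 18·L_3(s).
Expanding and collecting terms gives h(s) = 2s³ - 6s² - 4s + 2.
Check: h(2) = -14. ✓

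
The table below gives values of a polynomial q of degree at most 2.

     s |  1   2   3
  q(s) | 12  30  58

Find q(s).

Write q(s) = as^2 + bs + c. Substituting each data point gives a linear system:
  a + b + c = 12
  4a + 2b + c = 30
  9a + 3b + c = 58
Solving the system yields a = 5, b = 3, c = 4.
So q(s) = 5s^2 + 3s + 4.
Check: q(3) = 58. ✓

q(s) = 5s^2 + 3s + 4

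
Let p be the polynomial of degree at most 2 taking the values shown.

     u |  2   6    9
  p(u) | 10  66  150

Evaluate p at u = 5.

46

Write p(u) = au^2 + bu + c. Substituting each data point gives a linear system:
  4a + 2b + c = 10
  36a + 6b + c = 66
  81a + 9b + c = 150
Solving the system yields a = 2, b = -2, c = 6.
So p(u) = 2u^2 - 2u + 6.
Then p(5) = 46.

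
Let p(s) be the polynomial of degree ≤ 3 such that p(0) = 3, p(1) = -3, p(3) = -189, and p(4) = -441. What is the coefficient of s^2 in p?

Write p(s) = as^3 + bs^2 + cs + d. Substituting each data point gives a linear system:
  d = 3
  a + b + c + d = -3
  27a + 9b + 3c + d = -189
  64a + 16b + 4c + d = -441
Solving the system yields a = -6, b = -5, c = 5, d = 3.
So p(s) = -6s³ - 5s² + 5s + 3.
The coefficient of s^2 is -5.

-5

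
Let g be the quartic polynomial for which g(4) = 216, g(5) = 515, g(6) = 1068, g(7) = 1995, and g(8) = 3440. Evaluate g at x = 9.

Write g(x) = ax^4 + bx^3 + cx^2 + dx + e. Substituting each data point gives a linear system:
  256a + 64b + 16c + 4d + e = 216
  625a + 125b + 25c + 5d + e = 515
  1296a + 216b + 36c + 6d + e = 1068
  2401a + 343b + 49c + 7d + e = 1995
  4096a + 512b + 64c + 8d + e = 3440
Solving the system yields a = 1, b = -2, c = 6, d = -2, e = 0.
So g(x) = x⁴ - 2x³ + 6x² - 2x.
Then g(9) = 5571.

5571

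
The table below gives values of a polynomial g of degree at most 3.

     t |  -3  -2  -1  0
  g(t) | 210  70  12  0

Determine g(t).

g(t) = -6t^3 + 5t^2 - t

Using the Lagrange interpolation formula with nodes -3, -2, -1, 0:
  L_0(t) = (t + 2)(t + 1)t / -6
  L_1(t) = (t + 3)(t + 1)t / 2
  L_2(t) = (t + 3)(t + 2)t / -2
  L_3(t) = (t + 3)(t + 2)(t + 1) / 6
Then g(t) = 210·L_0(t) + 70·L_1(t) + 12·L_2(t) + 0·L_3(t).
Expanding and collecting terms gives g(t) = -6t³ + 5t² - t.
Check: g(-2) = 70. ✓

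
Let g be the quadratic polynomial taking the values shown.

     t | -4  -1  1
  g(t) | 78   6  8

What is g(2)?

24

Write g(t) = at^2 + bt + c. Substituting each data point gives a linear system:
  16a - 4b + c = 78
  a - b + c = 6
  a + b + c = 8
Solving the system yields a = 5, b = 1, c = 2.
So g(t) = 5t^2 + t + 2.
Then g(2) = 24.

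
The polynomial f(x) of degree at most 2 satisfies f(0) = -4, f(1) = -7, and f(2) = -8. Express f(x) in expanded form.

Using the Lagrange interpolation formula with nodes 0, 1, 2:
  L_0(x) = (x - 1)(x - 2) / 2
  L_1(x) = x(x - 2) / -1
  L_2(x) = x(x - 1) / 2
Then f(x) = -4·L_0(x) - 7·L_1(x) - 8·L_2(x).
Expanding and collecting terms gives f(x) = x^2 - 4x - 4.
Check: f(0) = -4. ✓

f(x) = x^2 - 4x - 4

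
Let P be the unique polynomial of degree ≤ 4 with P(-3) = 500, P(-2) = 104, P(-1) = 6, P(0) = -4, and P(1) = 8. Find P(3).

554

Forward differences of the values at t = -3, -2, -1, 0, 1:
  P  : 500  104  6  -4  8
  Δ  : -396  -98  -10  12
  Δ^2: 298  88  22
  Δ^3: -210  -66
  Δ^4: 144
The fourth differences are constant, confirming degree 4.
Interpolating (Newton forward form) and evaluating at t = 3 gives P(3) = 554.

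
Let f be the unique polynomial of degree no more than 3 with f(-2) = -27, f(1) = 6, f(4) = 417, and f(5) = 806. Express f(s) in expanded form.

Write f(s) = as^3 + bs^2 + cs + d. Substituting each data point gives a linear system:
  -8a + 4b - 2c + d = -27
  a + b + c + d = 6
  64a + 16b + 4c + d = 417
  125a + 25b + 5c + d = 806
Solving the system yields a = 6, b = 3, c = -4, d = 1.
So f(s) = 6s^3 + 3s^2 - 4s + 1.
Check: f(4) = 417. ✓

f(s) = 6s^3 + 3s^2 - 4s + 1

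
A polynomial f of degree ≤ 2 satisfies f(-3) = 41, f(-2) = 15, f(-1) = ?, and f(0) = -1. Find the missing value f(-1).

1

On equispaced nodes a degree-2 polynomial has vanishing third forward difference, so
  - f(-3) + 3·f(-2) - 3·f(-1) + f(0) = 0.
Substituting the known values and solving for f(-1):
  -3·f(-1) = -3
  f(-1) = 1.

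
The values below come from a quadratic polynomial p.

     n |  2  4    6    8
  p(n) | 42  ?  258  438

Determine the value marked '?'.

126

On equispaced nodes a degree-2 polynomial has vanishing third forward difference, so
  - p(2) + 3·p(4) - 3·p(6) + p(8) = 0.
Substituting the known values and solving for p(4):
  3·p(4) = 378
  p(4) = 126.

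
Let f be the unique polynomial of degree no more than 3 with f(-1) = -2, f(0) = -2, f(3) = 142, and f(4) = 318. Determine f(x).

f(x) = 4x^3 + 4x^2 - 2

Write f(x) = ax^3 + bx^2 + cx + d. Substituting each data point gives a linear system:
  -a + b - c + d = -2
  d = -2
  27a + 9b + 3c + d = 142
  64a + 16b + 4c + d = 318
Solving the system yields a = 4, b = 4, c = 0, d = -2.
So f(x) = 4x³ + 4x² - 2.
Check: f(4) = 318. ✓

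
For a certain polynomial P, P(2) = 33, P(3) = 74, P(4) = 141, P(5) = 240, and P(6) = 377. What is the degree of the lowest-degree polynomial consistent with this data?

Forward differences of the values at s = 2, 3, 4, 5, 6:
  P  : 33  74  141  240  377
  Δ  : 41  67  99  137
  Δ^2: 26  32  38
  Δ^3: 6  6
  Δ^4: 0
The third differences are constant (6) and nonzero, while all higher differences vanish, so the minimal degree is 3.

3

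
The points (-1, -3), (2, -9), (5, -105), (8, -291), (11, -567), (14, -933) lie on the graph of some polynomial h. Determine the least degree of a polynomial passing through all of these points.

Forward differences of the values at n = -1, 2, 5, 8, 11, 14:
  h  : -3  -9  -105  -291  -567  -933
  Δ  : -6  -96  -186  -276  -366
  Δ^2: -90  -90  -90  -90
  Δ^3: 0  0  0
  Δ^4: 0  0
  Δ^5: 0
The second differences are constant (-90) and nonzero, while all higher differences vanish, so the minimal degree is 2.

2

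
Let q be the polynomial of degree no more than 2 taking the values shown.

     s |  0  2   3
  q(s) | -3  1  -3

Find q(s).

Write q(s) = as^2 + bs + c. Substituting each data point gives a linear system:
  c = -3
  4a + 2b + c = 1
  9a + 3b + c = -3
Solving the system yields a = -2, b = 6, c = -3.
So q(s) = -2s^2 + 6s - 3.
Check: q(2) = 1. ✓

q(s) = -2s^2 + 6s - 3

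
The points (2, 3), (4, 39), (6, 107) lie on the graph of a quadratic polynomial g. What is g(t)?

Write g(t) = at^2 + bt + c. Substituting each data point gives a linear system:
  4a + 2b + c = 3
  16a + 4b + c = 39
  36a + 6b + c = 107
Solving the system yields a = 4, b = -6, c = -1.
So g(t) = 4t^2 - 6t - 1.
Check: g(4) = 39. ✓

g(t) = 4t^2 - 6t - 1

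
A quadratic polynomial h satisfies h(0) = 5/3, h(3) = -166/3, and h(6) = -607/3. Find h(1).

Forward differences of the values at u = 0, 3, 6:
  h  : 5/3  -166/3  -607/3
  Δ  : -57  -147
  Δ^2: -90
The second differences are constant, confirming degree 2.
Interpolating (Newton forward form) and evaluating at u = 1 gives h(1) = -22/3.

-22/3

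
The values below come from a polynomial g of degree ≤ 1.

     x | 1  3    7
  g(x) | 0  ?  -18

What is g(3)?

-6

The 2 known points determine the degree-1 polynomial uniquely.
Write g(x) = ax + b. Substituting each data point gives a linear system:
  a + b = 0
  7a + b = -18
Solving the system yields a = -3, b = 3.
So g(x) = -3x + 3.
Then g(3) = -6.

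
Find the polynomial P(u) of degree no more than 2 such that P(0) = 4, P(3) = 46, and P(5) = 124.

P(u) = 5u^2 - u + 4

Write P(u) = au^2 + bu + c. Substituting each data point gives a linear system:
  c = 4
  9a + 3b + c = 46
  25a + 5b + c = 124
Solving the system yields a = 5, b = -1, c = 4.
So P(u) = 5u² - u + 4.
Check: P(0) = 4. ✓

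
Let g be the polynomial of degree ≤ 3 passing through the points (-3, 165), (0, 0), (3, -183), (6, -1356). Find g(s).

Using the Lagrange interpolation formula with nodes -3, 0, 3, 6:
  L_0(s) = s(s - 3)(s - 6) / -162
  L_1(s) = (s + 3)(s - 3)(s - 6) / 54
  L_2(s) = (s + 3)s(s - 6) / -54
  L_3(s) = (s + 3)s(s - 3) / 162
Then g(s) = 165·L_0(s) + 0·L_1(s) - 183·L_2(s) - 1356·L_3(s).
Expanding and collecting terms gives g(s) = -6s³ - s² - 4s.
Check: g(0) = 0. ✓

g(s) = -6s^3 - s^2 - 4s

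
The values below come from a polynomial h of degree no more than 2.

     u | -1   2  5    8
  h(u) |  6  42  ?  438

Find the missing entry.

The 3 known points determine the degree-2 polynomial uniquely.
Write h(u) = au^2 + bu + c. Substituting each data point gives a linear system:
  a - b + c = 6
  4a + 2b + c = 42
  64a + 8b + c = 438
Solving the system yields a = 6, b = 6, c = 6.
So h(u) = 6u² + 6u + 6.
Then h(5) = 186.

186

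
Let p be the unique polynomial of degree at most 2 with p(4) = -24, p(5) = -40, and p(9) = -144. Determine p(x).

Write p(x) = ax^2 + bx + c. Substituting each data point gives a linear system:
  16a + 4b + c = -24
  25a + 5b + c = -40
  81a + 9b + c = -144
Solving the system yields a = -2, b = 2, c = 0.
So p(x) = -2x^2 + 2x.
Check: p(9) = -144. ✓

p(x) = -2x^2 + 2x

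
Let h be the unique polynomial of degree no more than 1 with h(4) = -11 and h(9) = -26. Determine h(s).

Write h(s) = as + b. Substituting each data point gives a linear system:
  4a + b = -11
  9a + b = -26
Solving the system yields a = -3, b = 1.
So h(s) = -3s + 1.
Check: h(9) = -26. ✓

h(s) = -3s + 1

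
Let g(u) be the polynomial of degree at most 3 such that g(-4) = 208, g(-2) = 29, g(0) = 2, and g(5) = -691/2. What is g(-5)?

Write g(u) = au^3 + bu^2 + cu + d. Substituting each data point gives a linear system:
  -64a + 16b - 4c + d = 208
  -8a + 4b - 2c + d = 29
  d = 2
  125a + 25b + 5c + d = -691/2
Solving the system yields a = -3, b = 1, c = 1/2, d = 2.
So g(u) = -3u^3 + u^2 + (1/2)u + 2.
Then g(-5) = 799/2.

799/2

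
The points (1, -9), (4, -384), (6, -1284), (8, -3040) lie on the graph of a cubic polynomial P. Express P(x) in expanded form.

Write P(x) = ax^3 + bx^2 + cx + d. Substituting each data point gives a linear system:
  a + b + c + d = -9
  64a + 16b + 4c + d = -384
  216a + 36b + 6c + d = -1284
  512a + 64b + 8c + d = -3040
Solving the system yields a = -6, b = 1, c = -4, d = 0.
So P(x) = -6x³ + x² - 4x.
Check: P(8) = -3040. ✓

P(x) = -6x^3 + x^2 - 4x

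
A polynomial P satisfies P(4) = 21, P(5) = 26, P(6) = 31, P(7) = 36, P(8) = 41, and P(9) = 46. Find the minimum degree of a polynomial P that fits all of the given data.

Forward differences of the values at n = 4, 5, 6, 7, 8, 9:
  P  : 21  26  31  36  41  46
  Δ  : 5  5  5  5  5
  Δ^2: 0  0  0  0
  Δ^3: 0  0  0
  Δ^4: 0  0
  Δ^5: 0
The first differences are constant (5) and nonzero, while all higher differences vanish, so the minimal degree is 1.

1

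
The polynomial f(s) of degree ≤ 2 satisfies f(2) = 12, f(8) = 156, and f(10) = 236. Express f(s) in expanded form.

f(s) = 2s^2 + 4s - 4

Using the Lagrange interpolation formula with nodes 2, 8, 10:
  L_0(s) = (s - 8)(s - 10) / 48
  L_1(s) = (s - 2)(s - 10) / -12
  L_2(s) = (s - 2)(s - 8) / 16
Then f(s) = 12·L_0(s) + 156·L_1(s) + 236·L_2(s).
Expanding and collecting terms gives f(s) = 2s² + 4s - 4.
Check: f(10) = 236. ✓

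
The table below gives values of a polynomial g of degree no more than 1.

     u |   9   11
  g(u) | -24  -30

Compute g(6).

Using the Lagrange interpolation formula with nodes 9, 11:
  L_0(u) = (u - 11) / -2
  L_1(u) = (u - 9) / 2
Then g(u) = -24·L_0(u) - 30·L_1(u).
Expanding and collecting terms gives g(u) = -3u + 3.
Evaluating at u = 6: g(6) = -15.

-15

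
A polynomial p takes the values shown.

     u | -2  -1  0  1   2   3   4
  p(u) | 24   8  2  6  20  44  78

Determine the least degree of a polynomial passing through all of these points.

2

Forward differences of the values at u = -2, -1, 0, 1, 2, 3, 4:
  p  : 24  8  2  6  20  44  78
  Δ  : -16  -6  4  14  24  34
  Δ^2: 10  10  10  10  10
  Δ^3: 0  0  0  0
  Δ^4: 0  0  0
  Δ^5: 0  0
  Δ^6: 0
The second differences are constant (10) and nonzero, while all higher differences vanish, so the minimal degree is 2.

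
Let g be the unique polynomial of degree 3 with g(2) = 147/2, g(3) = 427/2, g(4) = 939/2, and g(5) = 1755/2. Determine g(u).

g(u) = 6u^3 + 4u^2 + 6u - 5/2

Write g(u) = au^3 + bu^2 + cu + d. Substituting each data point gives a linear system:
  8a + 4b + 2c + d = 147/2
  27a + 9b + 3c + d = 427/2
  64a + 16b + 4c + d = 939/2
  125a + 25b + 5c + d = 1755/2
Solving the system yields a = 6, b = 4, c = 6, d = -5/2.
So g(u) = 6u^3 + 4u^2 + 6u - 5/2.
Check: g(2) = 147/2. ✓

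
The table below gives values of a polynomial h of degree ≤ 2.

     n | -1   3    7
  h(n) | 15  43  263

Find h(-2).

38

Write h(n) = an^2 + bn + c. Substituting each data point gives a linear system:
  a - b + c = 15
  9a + 3b + c = 43
  49a + 7b + c = 263
Solving the system yields a = 6, b = -5, c = 4.
So h(n) = 6n^2 - 5n + 4.
Then h(-2) = 38.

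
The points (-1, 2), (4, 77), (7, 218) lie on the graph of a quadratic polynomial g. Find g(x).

g(x) = 4x^2 + 3x + 1

Write g(x) = ax^2 + bx + c. Substituting each data point gives a linear system:
  a - b + c = 2
  16a + 4b + c = 77
  49a + 7b + c = 218
Solving the system yields a = 4, b = 3, c = 1.
So g(x) = 4x² + 3x + 1.
Check: g(-1) = 2. ✓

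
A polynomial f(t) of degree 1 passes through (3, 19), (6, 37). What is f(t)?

f(t) = 6t + 1

Using the Lagrange interpolation formula with nodes 3, 6:
  L_0(t) = (t - 6) / -3
  L_1(t) = (t - 3) / 3
Then f(t) = 19·L_0(t) + 37·L_1(t).
Expanding and collecting terms gives f(t) = 6t + 1.
Check: f(6) = 37. ✓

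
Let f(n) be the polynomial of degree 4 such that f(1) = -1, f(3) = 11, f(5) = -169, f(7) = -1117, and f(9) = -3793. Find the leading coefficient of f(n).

Write f(n) = an^4 + bn^3 + cn^2 + dn + e. Substituting each data point gives a linear system:
  a + b + c + d + e = -1
  81a + 27b + 9c + 3d + e = 11
  625a + 125b + 25c + 5d + e = -169
  2401a + 343b + 49c + 7d + e = -1117
  6561a + 729b + 81c + 9d + e = -3793
Solving the system yields a = -1, b = 4, c = -2, d = 2, e = -4.
So f(n) = -n^4 + 4n^3 - 2n^2 + 2n - 4.
The leading coefficient is -1.

-1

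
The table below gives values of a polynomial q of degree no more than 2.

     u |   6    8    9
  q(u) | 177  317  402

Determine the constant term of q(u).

-3

Write q(u) = au^2 + bu + c. Substituting each data point gives a linear system:
  36a + 6b + c = 177
  64a + 8b + c = 317
  81a + 9b + c = 402
Solving the system yields a = 5, b = 0, c = -3.
So q(u) = 5u^2 - 3.
The constant term is -3.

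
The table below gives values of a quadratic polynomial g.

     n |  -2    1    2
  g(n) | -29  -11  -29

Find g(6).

-221

Write g(n) = an^2 + bn + c. Substituting each data point gives a linear system:
  4a - 2b + c = -29
  a + b + c = -11
  4a + 2b + c = -29
Solving the system yields a = -6, b = 0, c = -5.
So g(n) = -6n^2 - 5.
Then g(6) = -221.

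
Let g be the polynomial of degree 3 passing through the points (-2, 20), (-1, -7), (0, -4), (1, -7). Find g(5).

Using the Lagrange interpolation formula with nodes -2, -1, 0, 1:
  L_0(n) = (n + 1)n(n - 1) / -6
  L_1(n) = (n + 2)n(n - 1) / 2
  L_2(n) = (n + 2)(n + 1)(n - 1) / -2
  L_3(n) = (n + 2)(n + 1)n / 6
Then g(n) = 20·L_0(n) - 7·L_1(n) - 4·L_2(n) - 7·L_3(n).
Expanding and collecting terms gives g(n) = -6n^3 - 3n^2 + 6n - 4.
Evaluating at n = 5: g(5) = -799.

-799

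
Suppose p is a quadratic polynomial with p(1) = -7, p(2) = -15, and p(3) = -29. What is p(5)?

Write p(t) = at^2 + bt + c. Substituting each data point gives a linear system:
  a + b + c = -7
  4a + 2b + c = -15
  9a + 3b + c = -29
Solving the system yields a = -3, b = 1, c = -5.
So p(t) = -3t² + t - 5.
Then p(5) = -75.

-75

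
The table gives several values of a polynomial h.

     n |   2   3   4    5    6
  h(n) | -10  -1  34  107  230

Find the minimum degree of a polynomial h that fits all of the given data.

3

Forward differences of the values at n = 2, 3, 4, 5, 6:
  h  : -10  -1  34  107  230
  Δ  : 9  35  73  123
  Δ^2: 26  38  50
  Δ^3: 12  12
  Δ^4: 0
The third differences are constant (12) and nonzero, while all higher differences vanish, so the minimal degree is 3.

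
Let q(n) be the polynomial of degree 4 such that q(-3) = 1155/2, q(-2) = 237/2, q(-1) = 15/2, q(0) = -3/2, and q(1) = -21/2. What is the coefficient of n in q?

-4

Write q(n) = an^4 + bn^3 + cn^2 + dn + e. Substituting each data point gives a linear system:
  81a - 27b + 9c - 3d + e = 1155/2
  16a - 8b + 4c - 2d + e = 237/2
  a - b + c - d + e = 15/2
  e = -3/2
  a + b + c + d + e = -21/2
Solving the system yields a = 6, b = -5, c = -6, d = -4, e = -3/2.
So q(n) = 6n^4 - 5n^3 - 6n^2 - 4n - 3/2.
The coefficient of n is -4.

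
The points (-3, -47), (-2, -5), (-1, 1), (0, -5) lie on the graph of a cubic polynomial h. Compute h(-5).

-335

Using the Lagrange interpolation formula with nodes -3, -2, -1, 0:
  L_0(n) = (n + 2)(n + 1)n / -6
  L_1(n) = (n + 3)(n + 1)n / 2
  L_2(n) = (n + 3)(n + 2)n / -2
  L_3(n) = (n + 3)(n + 2)(n + 1) / 6
Then h(n) = -47·L_0(n) - 5·L_1(n) + 1·L_2(n) - 5·L_3(n).
Expanding and collecting terms gives h(n) = 4n^3 + 6n^2 - 4n - 5.
Evaluating at n = -5: h(-5) = -335.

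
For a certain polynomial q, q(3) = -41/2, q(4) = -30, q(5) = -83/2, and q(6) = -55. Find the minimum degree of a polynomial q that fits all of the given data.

Forward differences of the values at s = 3, 4, 5, 6:
  q  : -41/2  -30  -83/2  -55
  Δ  : -19/2  -23/2  -27/2
  Δ^2: -2  -2
  Δ^3: 0
The second differences are constant (-2) and nonzero, while all higher differences vanish, so the minimal degree is 2.

2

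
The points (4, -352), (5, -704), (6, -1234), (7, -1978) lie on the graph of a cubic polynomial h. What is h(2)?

-38

Write h(u) = au^3 + bu^2 + cu + d. Substituting each data point gives a linear system:
  64a + 16b + 4c + d = -352
  125a + 25b + 5c + d = -704
  216a + 36b + 6c + d = -1234
  343a + 49b + 7c + d = -1978
Solving the system yields a = -6, b = 1, c = 5, d = -4.
So h(u) = -6u^3 + u^2 + 5u - 4.
Then h(2) = -38.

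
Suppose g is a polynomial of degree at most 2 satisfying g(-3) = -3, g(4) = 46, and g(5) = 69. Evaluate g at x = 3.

Using the Lagrange interpolation formula with nodes -3, 4, 5:
  L_0(x) = (x - 4)(x - 5) / 56
  L_1(x) = (x + 3)(x - 5) / -7
  L_2(x) = (x + 3)(x - 4) / 8
Then g(x) = -3·L_0(x) + 46·L_1(x) + 69·L_2(x).
Expanding and collecting terms gives g(x) = 2x^2 + 5x - 6.
Evaluating at x = 3: g(3) = 27.

27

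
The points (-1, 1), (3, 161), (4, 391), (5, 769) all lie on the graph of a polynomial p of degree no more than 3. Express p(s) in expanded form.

Write p(s) = as^3 + bs^2 + cs + d. Substituting each data point gives a linear system:
  -a + b - c + d = 1
  27a + 9b + 3c + d = 161
  64a + 16b + 4c + d = 391
  125a + 25b + 5c + d = 769
Solving the system yields a = 6, b = 2, c = -6, d = -1.
So p(s) = 6s^3 + 2s^2 - 6s - 1.
Check: p(-1) = 1. ✓

p(s) = 6s^3 + 2s^2 - 6s - 1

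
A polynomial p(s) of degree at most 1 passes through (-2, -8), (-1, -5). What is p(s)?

Using the Lagrange interpolation formula with nodes -2, -1:
  L_0(s) = (s + 1) / -1
  L_1(s) = (s + 2) / 1
Then p(s) = -8·L_0(s) - 5·L_1(s).
Expanding and collecting terms gives p(s) = 3s - 2.
Check: p(-2) = -8. ✓

p(s) = 3s - 2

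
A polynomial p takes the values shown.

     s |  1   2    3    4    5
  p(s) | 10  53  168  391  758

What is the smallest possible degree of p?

3

Forward differences of the values at s = 1, 2, 3, 4, 5:
  p  : 10  53  168  391  758
  Δ  : 43  115  223  367
  Δ^2: 72  108  144
  Δ^3: 36  36
  Δ^4: 0
The third differences are constant (36) and nonzero, while all higher differences vanish, so the minimal degree is 3.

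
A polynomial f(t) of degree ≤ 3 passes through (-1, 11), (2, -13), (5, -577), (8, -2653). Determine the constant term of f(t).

3

Write f(t) = at^3 + bt^2 + ct + d. Substituting each data point gives a linear system:
  -a + b - c + d = 11
  8a + 4b + 2c + d = -13
  125a + 25b + 5c + d = -577
  512a + 64b + 8c + d = -2653
Solving the system yields a = -6, b = 6, c = 4, d = 3.
So f(t) = -6t^3 + 6t^2 + 4t + 3.
The constant term is 3.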